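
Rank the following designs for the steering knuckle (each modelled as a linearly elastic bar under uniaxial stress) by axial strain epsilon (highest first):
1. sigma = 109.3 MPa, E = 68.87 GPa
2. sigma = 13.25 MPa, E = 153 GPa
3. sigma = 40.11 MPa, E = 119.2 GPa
Model: a linearly elastic bar under uniaxial stress, so epsilon = sigma / E (SI units).
  Case 1: epsilon = (1.093 × 10⁸) / (6.887 × 10¹⁰) = 0.001587
  Case 2: epsilon = (1.325 × 10⁷) / (1.53 × 10¹¹) = 8.66 × 10⁻⁵
  Case 3: epsilon = (4.011 × 10⁷) / (1.192 × 10¹¹) = 0.0003365
Ordering: 0.001587 (case 1) > 0.0003365 (case 3) > 8.66 × 10⁻⁵ (case 2)
Final answer: 1, 3, 2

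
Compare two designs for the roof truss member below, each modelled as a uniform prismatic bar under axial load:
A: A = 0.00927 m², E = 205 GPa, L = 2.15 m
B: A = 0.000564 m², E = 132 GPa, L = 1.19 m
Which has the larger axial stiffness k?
Model: a uniform prismatic bar under axial load, so k = (A·E) / L (SI units).
  A: k = (0.00927 × (2.05 × 10¹¹)) / 2.15 = 8.839 × 10⁸ N/m = 883.9 MN/m
  B: k = (0.000564 × (1.32 × 10¹¹)) / 1.19 = 6.256 × 10⁷ N/m = 62.56 MN/m
883.9 MN/m > 62.56 MN/m, so A is larger.
Final answer: A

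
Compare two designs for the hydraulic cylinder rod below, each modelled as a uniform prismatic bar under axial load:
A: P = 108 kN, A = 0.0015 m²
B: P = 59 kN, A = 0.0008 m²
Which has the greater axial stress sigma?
Model: a uniform prismatic bar under axial load, so sigma = P / A (SI units).
  A: sigma = 108000 / 0.0015 = 7.2 × 10⁷ Pa = 72 MPa
  B: sigma = 59000 / 0.0008 = 7.375 × 10⁷ Pa = 73.75 MPa
73.75 MPa > 72 MPa, so B is larger.
Final answer: B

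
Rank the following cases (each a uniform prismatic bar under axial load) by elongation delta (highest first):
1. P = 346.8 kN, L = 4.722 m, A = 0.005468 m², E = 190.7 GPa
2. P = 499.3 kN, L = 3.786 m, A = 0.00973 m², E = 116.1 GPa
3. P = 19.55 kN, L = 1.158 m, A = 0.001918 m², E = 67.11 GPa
Model: a uniform prismatic bar under axial load, so delta = (P·L) / (A·E) (SI units).
  Case 1: delta = (346800 × 4.722) / (0.005468 × (1.907 × 10¹¹)) = 0.00157 m = 1.57 mm
  Case 2: delta = (499300 × 3.786) / (0.00973 × (1.161 × 10¹¹)) = 0.001673 m = 1.673 mm
  Case 3: delta = (19550 × 1.158) / (0.001918 × (6.711 × 10¹⁰)) = 0.0001759 m = 0.1759 mm
Ordering: 1.673 mm (case 2) > 1.57 mm (case 1) > 0.1759 mm (case 3)
Final answer: 2, 1, 3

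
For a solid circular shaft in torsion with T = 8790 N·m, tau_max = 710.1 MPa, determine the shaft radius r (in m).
Model: a solid circular shaft in torsion, so tau_max = (2·T) / (π·r^3).
Solve for r: r = ((2·T) / (π·tau_max))^(1/3).
Convert to SI units:
  tau_max = 710.1 MPa = 7.101 × 10⁸ Pa
Substitute:
  r = ((2 × 8790) / (π × (7.101 × 10⁸)))^(1/3)
  r = 0.0199 m
Final answer: r = 0.0199 m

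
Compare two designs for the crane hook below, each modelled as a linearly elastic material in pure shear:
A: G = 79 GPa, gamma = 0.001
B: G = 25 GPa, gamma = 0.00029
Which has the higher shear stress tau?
Model: a linearly elastic material in pure shear, so tau = G·gamma (SI units).
  A: tau = (7.9 × 10¹⁰) × 0.001 = 7.9 × 10⁷ Pa = 79 MPa
  B: tau = (2.5 × 10¹⁰) × 0.00029 = 7.25 × 10⁶ Pa = 7.25 MPa
79 MPa > 7.25 MPa, so A is larger.
Final answer: A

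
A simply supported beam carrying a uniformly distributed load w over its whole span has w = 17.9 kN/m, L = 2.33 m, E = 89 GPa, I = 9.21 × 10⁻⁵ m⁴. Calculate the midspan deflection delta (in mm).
Model: a simply supported beam carrying a uniformly distributed load w over its whole span, so delta = (5·w·L^4) / (384·E·I).
Convert to SI units:
  w = 17.9 kN/m = 17900 N/m
  E = 89 GPa = 8.9 × 10¹⁰ Pa
Substitute:
  delta = (5 × 17900 × 2.33^4) / (384 × (8.9 × 10¹⁰) × (9.21 × 10⁻⁵))
  delta = 0.000838 m
Convert: delta = 0.000838 m = 0.838 mm
Final answer: delta = 0.838 mm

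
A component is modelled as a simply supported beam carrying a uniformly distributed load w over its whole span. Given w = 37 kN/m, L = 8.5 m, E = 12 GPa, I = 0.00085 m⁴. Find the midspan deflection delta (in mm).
Model: a simply supported beam carrying a uniformly distributed load w over its whole span, so delta = (5·w·L^4) / (384·E·I).
Convert to SI units:
  w = 37 kN/m = 37000 N/m
  E = 12 GPa = 1.2 × 10¹⁰ Pa
Substitute:
  delta = (5 × 37000 × 8.5^4) / (384 × (1.2 × 10¹⁰) × 0.00085)
  delta = 0.2466 m
Convert: delta = 0.2466 m = 246.6 mm
Final answer: delta = 246.6 mm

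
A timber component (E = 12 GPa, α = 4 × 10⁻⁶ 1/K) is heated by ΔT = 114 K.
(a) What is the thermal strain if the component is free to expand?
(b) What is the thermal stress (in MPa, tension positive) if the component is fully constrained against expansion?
(a) Free thermal strain ε_th = α·ΔT = (4 × 10⁻⁶) × 114 = 0.000456
(b) Fully constrained, the expansion is suppressed, so σ = -E·α·ΔT. Convert E = 12 GPa = 1.2 × 10¹⁰ Pa.
  σ = -(1.2 × 10¹⁰) × (4 × 10⁻⁶) × 114 = -5.472 × 10⁶ Pa = -5.472 MPa (compressive)
Final answer: (a) ε_th = 0.000456, (b) σ = -5.472 MPa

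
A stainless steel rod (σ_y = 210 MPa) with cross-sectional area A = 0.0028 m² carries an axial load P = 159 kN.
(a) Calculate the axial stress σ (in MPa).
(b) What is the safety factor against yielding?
(a) Axial stress σ = P/A. Convert P = 159 kN = 159000 N.
  σ = 159000 / 0.0028 = 5.679 × 10⁷ Pa = 56.79 MPa
(b) Safety factor SF = σ_y/σ = 210 / 56.79 = 3.698
Final answer: (a) σ = 56.79 MPa, (b) SF = 3.698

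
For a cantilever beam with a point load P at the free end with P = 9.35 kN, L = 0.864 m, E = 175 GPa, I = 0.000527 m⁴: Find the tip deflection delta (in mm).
Model: a cantilever beam with a point load P at the free end, so delta = (P·L^3) / (3·E·I).
Convert to SI units:
  P = 9.35 kN = 9350 N
  E = 175 GPa = 1.75 × 10¹¹ Pa
Substitute:
  delta = (9350 × 0.864^3) / (3 × (1.75 × 10¹¹) × 0.000527)
  delta = 2.18 × 10⁻⁵ m
Convert: delta = 2.18 × 10⁻⁵ m = 0.0218 mm
Final answer: delta = 0.0218 mm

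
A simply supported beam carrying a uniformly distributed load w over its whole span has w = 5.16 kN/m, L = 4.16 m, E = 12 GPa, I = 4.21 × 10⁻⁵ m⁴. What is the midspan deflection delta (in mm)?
Model: a simply supported beam carrying a uniformly distributed load w over its whole span, so delta = (5·w·L^4) / (384·E·I).
Convert to SI units:
  w = 5.16 kN/m = 5160 N/m
  E = 12 GPa = 1.2 × 10¹⁰ Pa
Substitute:
  delta = (5 × 5160 × 4.16^4) / (384 × (1.2 × 10¹⁰) × (4.21 × 10⁻⁵))
  delta = 0.03983 m
Convert: delta = 0.03983 m = 39.83 mm
Final answer: delta = 39.83 mm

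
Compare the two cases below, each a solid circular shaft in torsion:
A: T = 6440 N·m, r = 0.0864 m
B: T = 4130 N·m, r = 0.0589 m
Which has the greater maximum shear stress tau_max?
Model: a solid circular shaft in torsion, so tau_max = (2·T) / (π·r^3) (SI units).
  A: tau_max = (2 × 6440) / (π × 0.0864^3) = 6.357 × 10⁶ Pa = 6.357 MPa
  B: tau_max = (2 × 4130) / (π × 0.0589^3) = 1.287 × 10⁷ Pa = 12.87 MPa
12.87 MPa > 6.357 MPa, so B is larger.
Final answer: B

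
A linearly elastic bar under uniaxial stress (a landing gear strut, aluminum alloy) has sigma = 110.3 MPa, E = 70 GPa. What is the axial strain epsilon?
Model: a linearly elastic bar under uniaxial stress, so epsilon = sigma / E.
Convert to SI units:
  sigma = 110.3 MPa = 1.103 × 10⁸ Pa
  E = 70 GPa = 7 × 10¹⁰ Pa
Substitute:
  epsilon = (1.103 × 10⁸) / (7 × 10¹⁰)
  epsilon = 0.001576
Final answer: epsilon = 0.001576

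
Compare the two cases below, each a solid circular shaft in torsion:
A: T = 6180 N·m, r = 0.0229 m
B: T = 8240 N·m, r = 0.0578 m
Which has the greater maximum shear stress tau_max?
Model: a solid circular shaft in torsion, so tau_max = (2·T) / (π·r^3) (SI units).
  A: tau_max = (2 × 6180) / (π × 0.0229^3) = 3.276 × 10⁸ Pa = 327.6 MPa
  B: tau_max = (2 × 8240) / (π × 0.0578^3) = 2.717 × 10⁷ Pa = 27.17 MPa
327.6 MPa > 27.17 MPa, so A is larger.
Final answer: A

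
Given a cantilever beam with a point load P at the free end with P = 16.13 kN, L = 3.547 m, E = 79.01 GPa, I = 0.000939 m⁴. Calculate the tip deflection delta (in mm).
Model: a cantilever beam with a point load P at the free end, so delta = (P·L^3) / (3·E·I).
Convert to SI units:
  P = 16.13 kN = 16130 N
  E = 79.01 GPa = 7.901 × 10¹⁰ Pa
Substitute:
  delta = (16130 × 3.547^3) / (3 × (7.901 × 10¹⁰) × 0.000939)
  delta = 0.003234 m
Convert: delta = 0.003234 m = 3.234 mm
Final answer: delta = 3.234 mm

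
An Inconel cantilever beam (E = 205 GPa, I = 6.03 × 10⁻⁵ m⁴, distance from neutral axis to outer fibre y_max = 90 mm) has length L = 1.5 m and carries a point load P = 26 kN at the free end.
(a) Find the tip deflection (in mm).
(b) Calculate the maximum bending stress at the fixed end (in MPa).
(a) Tip deflection of a cantilever with an end point load: δ = P·L^3 / (3·E·I). Convert P = 26 kN = 26000 N, E = 205 GPa = 2.05 × 10¹¹ Pa.
  δ = (26000 × 1.5^3) / (3 × (2.05 × 10¹¹) × (6.03 × 10⁻⁵)) = 0.002366 m = 2.366 mm
(b) Maximum bending moment at the fixed end: M = P·L = 26000 × 1.5 = 39000 N·m. Convert y_max = 90 mm = 0.09 m.
  σ = M·y_max / I = (39000 × 0.09) / (6.03 × 10⁻⁵) = 5.821 × 10⁷ Pa = 58.21 MPa
Final answer: (a) δ = 2.366 mm, (b) σ = 58.21 MPa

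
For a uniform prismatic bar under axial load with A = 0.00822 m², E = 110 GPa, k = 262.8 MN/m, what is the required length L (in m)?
Model: a uniform prismatic bar under axial load, so k = (A·E) / L.
Solve for L: L = (A·E) / k.
Convert to SI units:
  E = 110 GPa = 1.1 × 10¹¹ Pa
  k = 262.8 MN/m = 2.628 × 10⁸ N/m
Substitute:
  L = (0.00822 × (1.1 × 10¹¹)) / (2.628 × 10⁸)
  L = 3.441 m
Final answer: L = 3.441 m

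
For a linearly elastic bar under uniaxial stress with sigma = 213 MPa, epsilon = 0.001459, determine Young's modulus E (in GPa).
Model: a linearly elastic bar under uniaxial stress, so epsilon = sigma / E.
Solve for E: E = sigma / epsilon.
Convert to SI units:
  sigma = 213 MPa = 2.13 × 10⁸ Pa
Substitute:
  E = (2.13 × 10⁸) / 0.001459
  E = 1.46 × 10¹¹ Pa
Convert: E = 1.46 × 10¹¹ Pa = 146 GPa
Final answer: E = 146 GPa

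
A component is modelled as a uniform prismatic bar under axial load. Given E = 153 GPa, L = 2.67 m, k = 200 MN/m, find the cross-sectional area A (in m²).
Model: a uniform prismatic bar under axial load, so k = (A·E) / L.
Solve for A: A = (k·L) / E.
Convert to SI units:
  E = 153 GPa = 1.53 × 10¹¹ Pa
  k = 200 MN/m = 2 × 10⁸ N/m
Substitute:
  A = ((2 × 10⁸) × 2.67) / (1.53 × 10¹¹)
  A = 0.00349 m²
Final answer: A = 0.00349 m²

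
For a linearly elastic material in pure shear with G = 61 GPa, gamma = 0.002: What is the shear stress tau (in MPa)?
Model: a linearly elastic material in pure shear, so tau = G·gamma.
Convert to SI units:
  G = 61 GPa = 6.1 × 10¹⁰ Pa
Substitute:
  tau = (6.1 × 10¹⁰) × 0.002
  tau = 1.22 × 10⁸ Pa
Convert: tau = 1.22 × 10⁸ Pa = 122 MPa
Final answer: tau = 122 MPa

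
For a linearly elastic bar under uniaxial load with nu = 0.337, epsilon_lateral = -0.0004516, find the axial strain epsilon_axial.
Model: a linearly elastic bar under uniaxial load, so epsilon_lateral = -nu·epsilon_axial.
Solve for epsilon_axial: epsilon_axial = -epsilon_lateral / nu.
Substitute:
  epsilon_axial = -(-0.0004516) / 0.337
  epsilon_axial = 0.00134
Final answer: epsilon_axial = 0.00134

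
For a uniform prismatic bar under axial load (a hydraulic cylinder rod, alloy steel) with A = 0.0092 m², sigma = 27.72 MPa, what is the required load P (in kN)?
Model: a uniform prismatic bar under axial load, so sigma = P / A.
Solve for P: P = sigma·A.
Convert to SI units:
  sigma = 27.72 MPa = 2.772 × 10⁷ Pa
Substitute:
  P = (2.772 × 10⁷) × 0.0092
  P = 255000 N
Convert: P = 255000 N = 255 kN
Final answer: P = 255 kN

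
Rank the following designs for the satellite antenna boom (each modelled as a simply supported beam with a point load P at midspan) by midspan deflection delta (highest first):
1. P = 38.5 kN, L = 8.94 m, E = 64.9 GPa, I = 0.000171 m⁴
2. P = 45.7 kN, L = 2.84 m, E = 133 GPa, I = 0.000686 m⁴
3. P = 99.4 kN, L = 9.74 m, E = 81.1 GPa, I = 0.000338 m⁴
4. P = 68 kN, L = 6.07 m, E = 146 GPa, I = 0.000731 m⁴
Model: a simply supported beam with a point load P at midspan, so delta = (P·L^3) / (48·E·I) (SI units).
  Case 1: delta = (38500 × 8.94^3) / (48 × (6.49 × 10¹⁰) × 0.000171) = 0.05164 m = 51.64 mm
  Case 2: delta = (45700 × 2.84^3) / (48 × (1.33 × 10¹¹) × 0.000686) = 0.000239 m = 0.239 mm
  Case 3: delta = (99400 × 9.74^3) / (48 × (8.11 × 10¹⁰) × 0.000338) = 0.0698 m = 69.8 mm
  Case 4: delta = (68000 × 6.07^3) / (48 × (1.46 × 10¹¹) × 0.000731) = 0.002969 m = 2.969 mm
Ordering: 69.8 mm (case 3) > 51.64 mm (case 1) > 2.969 mm (case 4) > 0.239 mm (case 2)
Final answer: 3, 1, 4, 2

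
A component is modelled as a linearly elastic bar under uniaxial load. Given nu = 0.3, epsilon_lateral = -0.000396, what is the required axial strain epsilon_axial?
Model: a linearly elastic bar under uniaxial load, so epsilon_lateral = -nu·epsilon_axial.
Solve for epsilon_axial: epsilon_axial = -epsilon_lateral / nu.
Substitute:
  epsilon_axial = -(-0.000396) / 0.3
  epsilon_axial = 0.00132
Final answer: epsilon_axial = 0.00132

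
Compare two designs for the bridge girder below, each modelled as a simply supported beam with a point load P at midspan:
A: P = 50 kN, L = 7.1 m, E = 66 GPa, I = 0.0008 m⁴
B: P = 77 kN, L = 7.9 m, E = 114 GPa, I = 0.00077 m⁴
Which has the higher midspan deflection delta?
Model: a simply supported beam with a point load P at midspan, so delta = (P·L^3) / (48·E·I) (SI units).
  A: delta = (50000 × 7.1^3) / (48 × (6.6 × 10¹⁰) × 0.0008) = 0.007061 m = 7.061 mm
  B: delta = (77000 × 7.9^3) / (48 × (1.14 × 10¹¹) × 0.00077) = 0.00901 m = 9.01 mm
9.01 mm > 7.061 mm, so B is larger.
Final answer: B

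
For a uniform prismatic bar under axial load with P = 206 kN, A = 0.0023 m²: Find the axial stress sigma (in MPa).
Model: a uniform prismatic bar under axial load, so sigma = P / A.
Convert to SI units:
  P = 206 kN = 206000 N
Substitute:
  sigma = 206000 / 0.0023
  sigma = 8.957 × 10⁷ Pa
Convert: sigma = 8.957 × 10⁷ Pa = 89.57 MPa
Final answer: sigma = 89.57 MPa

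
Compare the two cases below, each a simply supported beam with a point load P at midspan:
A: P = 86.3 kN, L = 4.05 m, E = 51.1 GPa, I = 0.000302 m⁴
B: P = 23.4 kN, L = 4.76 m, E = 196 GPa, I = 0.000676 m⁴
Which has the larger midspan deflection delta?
Model: a simply supported beam with a point load P at midspan, so delta = (P·L^3) / (48·E·I) (SI units).
  A: delta = (86300 × 4.05^3) / (48 × (5.11 × 10¹⁰) × 0.000302) = 0.007739 m = 7.739 mm
  B: delta = (23400 × 4.76^3) / (48 × (1.96 × 10¹¹) × 0.000676) = 0.0003968 m = 0.3968 mm
7.739 mm > 0.3968 mm, so A is larger.
Final answer: A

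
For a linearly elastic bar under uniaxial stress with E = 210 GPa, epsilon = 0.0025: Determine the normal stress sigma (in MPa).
Model: a linearly elastic bar under uniaxial stress, so sigma = E·epsilon.
Convert to SI units:
  E = 210 GPa = 2.1 × 10¹¹ Pa
Substitute:
  sigma = (2.1 × 10¹¹) × 0.0025
  sigma = 5.25 × 10⁸ Pa
Convert: sigma = 5.25 × 10⁸ Pa = 525 MPa
Final answer: sigma = 525 MPa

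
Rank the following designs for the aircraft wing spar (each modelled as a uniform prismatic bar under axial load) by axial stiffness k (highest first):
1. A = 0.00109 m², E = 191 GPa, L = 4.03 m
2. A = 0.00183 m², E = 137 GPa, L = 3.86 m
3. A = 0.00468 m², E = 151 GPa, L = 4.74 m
Model: a uniform prismatic bar under axial load, so k = (A·E) / L (SI units).
  Case 1: k = (0.00109 × (1.91 × 10¹¹)) / 4.03 = 5.166 × 10⁷ N/m = 51.66 MN/m
  Case 2: k = (0.00183 × (1.37 × 10¹¹)) / 3.86 = 6.495 × 10⁷ N/m = 64.95 MN/m
  Case 3: k = (0.00468 × (1.51 × 10¹¹)) / 4.74 = 1.491 × 10⁸ N/m = 149.1 MN/m
Ordering: 149.1 MN/m (case 3) > 64.95 MN/m (case 2) > 51.66 MN/m (case 1)
Final answer: 3, 2, 1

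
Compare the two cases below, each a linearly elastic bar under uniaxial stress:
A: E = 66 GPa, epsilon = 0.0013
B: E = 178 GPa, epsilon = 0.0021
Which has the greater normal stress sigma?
Model: a linearly elastic bar under uniaxial stress, so sigma = E·epsilon (SI units).
  A: sigma = (6.6 × 10¹⁰) × 0.0013 = 8.58 × 10⁷ Pa = 85.8 MPa
  B: sigma = (1.78 × 10¹¹) × 0.0021 = 3.738 × 10⁸ Pa = 373.8 MPa
373.8 MPa > 85.8 MPa, so B is larger.
Final answer: B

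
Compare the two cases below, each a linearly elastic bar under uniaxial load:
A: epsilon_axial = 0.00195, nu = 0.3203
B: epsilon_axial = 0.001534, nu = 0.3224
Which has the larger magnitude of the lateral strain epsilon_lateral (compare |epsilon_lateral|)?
Model: a linearly elastic bar under uniaxial load, so epsilon_lateral = -nu·epsilon_axial (SI units).
  A: epsilon_lateral = -(0.3203 × 0.00195) = -0.0006246
  B: epsilon_lateral = -(0.3224 × 0.001534) = -0.0004946
|epsilon_lateral|: A = 0.0006246, B = 0.0004946, so A is larger in magnitude.
Final answer: A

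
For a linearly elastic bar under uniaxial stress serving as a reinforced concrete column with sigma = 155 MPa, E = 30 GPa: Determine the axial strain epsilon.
Model: a linearly elastic bar under uniaxial stress, so epsilon = sigma / E.
Convert to SI units:
  sigma = 155 MPa = 1.55 × 10⁸ Pa
  E = 30 GPa = 3 × 10¹⁰ Pa
Substitute:
  epsilon = (1.55 × 10⁸) / (3 × 10¹⁰)
  epsilon = 0.005167
Final answer: epsilon = 0.005167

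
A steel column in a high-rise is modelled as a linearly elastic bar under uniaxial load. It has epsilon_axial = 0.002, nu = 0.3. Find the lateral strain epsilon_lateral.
Model: a linearly elastic bar under uniaxial load, so epsilon_lateral = -nu·epsilon_axial.
Substitute:
  epsilon_lateral = -(0.3 × 0.002)
  epsilon_lateral = -0.0006
Final answer: epsilon_lateral = -0.0006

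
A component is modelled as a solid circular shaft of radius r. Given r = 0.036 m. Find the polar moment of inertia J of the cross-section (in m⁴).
Model: a solid circular shaft of radius r, so J = (π·r^4) / 2.
Substitute:
  J = (π × 0.036^4) / 2
  J = 2.638 × 10⁻⁶ m⁴
Final answer: J = 2.638 × 10⁻⁶ m⁴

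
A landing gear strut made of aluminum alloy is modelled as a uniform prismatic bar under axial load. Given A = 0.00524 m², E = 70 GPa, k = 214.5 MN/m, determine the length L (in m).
Model: a uniform prismatic bar under axial load, so k = (A·E) / L.
Solve for L: L = (A·E) / k.
Convert to SI units:
  E = 70 GPa = 7 × 10¹⁰ Pa
  k = 214.5 MN/m = 2.145 × 10⁸ N/m
Substitute:
  L = (0.00524 × (7 × 10¹⁰)) / (2.145 × 10⁸)
  L = 1.71 m
Final answer: L = 1.71 m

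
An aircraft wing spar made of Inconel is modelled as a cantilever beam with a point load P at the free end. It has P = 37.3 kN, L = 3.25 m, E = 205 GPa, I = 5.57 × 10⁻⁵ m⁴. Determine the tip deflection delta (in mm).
Model: a cantilever beam with a point load P at the free end, so delta = (P·L^3) / (3·E·I).
Convert to SI units:
  P = 37.3 kN = 37300 N
  E = 205 GPa = 2.05 × 10¹¹ Pa
Substitute:
  delta = (37300 × 3.25^3) / (3 × (2.05 × 10¹¹) × (5.57 × 10⁻⁵))
  delta = 0.03738 m
Convert: delta = 0.03738 m = 37.38 mm
Final answer: delta = 37.38 mm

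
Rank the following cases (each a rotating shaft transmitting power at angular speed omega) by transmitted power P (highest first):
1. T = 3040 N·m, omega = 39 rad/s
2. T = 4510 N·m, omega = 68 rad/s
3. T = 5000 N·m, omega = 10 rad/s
Model: a rotating shaft transmitting power at angular speed omega, so P = T·omega (SI units).
  Case 1: P = 3040 × 39 = 118600 W = 118.6 kW
  Case 2: P = 4510 × 68 = 306700 W = 306.7 kW
  Case 3: P = 5000 × 10 = 50000 W = 50 kW
Ordering: 306.7 kW (case 2) > 118.6 kW (case 1) > 50 kW (case 3)
Final answer: 2, 1, 3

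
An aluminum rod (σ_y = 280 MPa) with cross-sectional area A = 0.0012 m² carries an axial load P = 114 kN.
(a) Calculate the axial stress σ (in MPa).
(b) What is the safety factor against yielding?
(a) Axial stress σ = P/A. Convert P = 114 kN = 114000 N.
  σ = 114000 / 0.0012 = 9.5 × 10⁷ Pa = 95 MPa
(b) Safety factor SF = σ_y/σ = 280 / 95 = 2.947
Final answer: (a) σ = 95 MPa, (b) SF = 2.947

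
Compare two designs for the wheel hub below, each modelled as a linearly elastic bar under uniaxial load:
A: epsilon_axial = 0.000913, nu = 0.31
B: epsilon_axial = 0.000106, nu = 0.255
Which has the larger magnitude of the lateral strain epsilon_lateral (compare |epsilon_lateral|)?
Model: a linearly elastic bar under uniaxial load, so epsilon_lateral = -nu·epsilon_axial (SI units).
  A: epsilon_lateral = -(0.31 × 0.000913) = -0.000283
  B: epsilon_lateral = -(0.255 × 0.000106) = -2.703 × 10⁻⁵
|epsilon_lateral|: A = 0.000283, B = 2.703 × 10⁻⁵, so A is larger in magnitude.
Final answer: A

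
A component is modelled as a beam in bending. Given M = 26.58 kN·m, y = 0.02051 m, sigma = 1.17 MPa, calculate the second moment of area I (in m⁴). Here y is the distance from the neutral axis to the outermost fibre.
Model: a beam in bending, so sigma = (M·y) / I.
Solve for I: I = (M·y) / sigma.
Convert to SI units:
  M = 26.58 kN·m = 26580 N·m
  sigma = 1.17 MPa = 1.17 × 10⁶ Pa
Substitute:
  I = (26580 × 0.02051) / (1.17 × 10⁶)
  I = 0.0004659 m⁴
Final answer: I = 0.0004659 m⁴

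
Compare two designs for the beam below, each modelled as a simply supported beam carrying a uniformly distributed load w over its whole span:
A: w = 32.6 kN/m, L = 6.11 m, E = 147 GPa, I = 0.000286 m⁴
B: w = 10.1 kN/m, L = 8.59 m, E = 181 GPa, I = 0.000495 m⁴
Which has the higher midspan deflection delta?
Model: a simply supported beam carrying a uniformly distributed load w over its whole span, so delta = (5·w·L^4) / (384·E·I) (SI units).
  A: delta = (5 × 32600 × 6.11^4) / (384 × (1.47 × 10¹¹) × 0.000286) = 0.01407 m = 14.07 mm
  B: delta = (5 × 10100 × 8.59^4) / (384 × (1.81 × 10¹¹) × 0.000495) = 0.007992 m = 7.992 mm
14.07 mm > 7.992 mm, so A is larger.
Final answer: A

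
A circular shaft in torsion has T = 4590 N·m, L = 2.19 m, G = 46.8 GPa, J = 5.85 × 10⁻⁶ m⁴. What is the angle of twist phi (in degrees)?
Model: a circular shaft in torsion, so phi = (T·L) / (G·J).
Convert to SI units:
  G = 46.8 GPa = 4.68 × 10¹⁰ Pa
Substitute:
  phi = (4590 × 2.19) / ((4.68 × 10¹⁰) × (5.85 × 10⁻⁶))
  phi = 0.03672 rad
Convert to degrees: phi = 0.03672 × 180/π = 2.104°
Final answer: phi = 2.104°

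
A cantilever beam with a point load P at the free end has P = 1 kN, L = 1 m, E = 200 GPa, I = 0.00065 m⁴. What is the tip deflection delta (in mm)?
Model: a cantilever beam with a point load P at the free end, so delta = (P·L^3) / (3·E·I).
Convert to SI units:
  P = 1 kN = 1000 N
  E = 200 GPa = 2 × 10¹¹ Pa
Substitute:
  delta = (1000 × 1^3) / (3 × (2 × 10¹¹) × 0.00065)
  delta = 2.564 × 10⁻⁶ m
Convert: delta = 2.564 × 10⁻⁶ m = 0.002564 mm
Final answer: delta = 0.002564 mm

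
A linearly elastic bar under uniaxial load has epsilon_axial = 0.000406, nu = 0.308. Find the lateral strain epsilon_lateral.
Model: a linearly elastic bar under uniaxial load, so epsilon_lateral = -nu·epsilon_axial.
Substitute:
  epsilon_lateral = -(0.308 × 0.000406)
  epsilon_lateral = -0.000125
Final answer: epsilon_lateral = -0.000125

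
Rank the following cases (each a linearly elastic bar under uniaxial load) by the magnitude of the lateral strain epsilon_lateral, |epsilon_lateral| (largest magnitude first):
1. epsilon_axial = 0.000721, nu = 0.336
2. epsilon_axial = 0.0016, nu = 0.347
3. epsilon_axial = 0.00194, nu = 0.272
Model: a linearly elastic bar under uniaxial load, so epsilon_lateral = -nu·epsilon_axial (SI units).
  Case 1: epsilon_lateral = -(0.336 × 0.000721) = -0.0002423
  Case 2: epsilon_lateral = -(0.347 × 0.0016) = -0.0005552
  Case 3: epsilon_lateral = -(0.272 × 0.00194) = -0.0005277
Ordering by |epsilon_lateral|: 0.0005552 (case 2) > 0.0005277 (case 3) > 0.0002423 (case 1)
Final answer: 2, 3, 1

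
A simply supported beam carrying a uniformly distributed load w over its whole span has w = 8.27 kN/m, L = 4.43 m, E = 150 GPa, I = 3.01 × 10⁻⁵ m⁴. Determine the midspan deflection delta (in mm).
Model: a simply supported beam carrying a uniformly distributed load w over its whole span, so delta = (5·w·L^4) / (384·E·I).
Convert to SI units:
  w = 8.27 kN/m = 8270 N/m
  E = 150 GPa = 1.5 × 10¹¹ Pa
Substitute:
  delta = (5 × 8270 × 4.43^4) / (384 × (1.5 × 10¹¹) × (3.01 × 10⁻⁵))
  delta = 0.009185 m
Convert: delta = 0.009185 m = 9.185 mm
Final answer: delta = 9.185 mm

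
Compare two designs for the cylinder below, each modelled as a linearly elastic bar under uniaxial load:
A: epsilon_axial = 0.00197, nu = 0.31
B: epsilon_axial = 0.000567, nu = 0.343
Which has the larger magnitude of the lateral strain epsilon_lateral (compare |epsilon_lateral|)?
Model: a linearly elastic bar under uniaxial load, so epsilon_lateral = -nu·epsilon_axial (SI units).
  A: epsilon_lateral = -(0.31 × 0.00197) = -0.0006107
  B: epsilon_lateral = -(0.343 × 0.000567) = -0.0001945
|epsilon_lateral|: A = 0.0006107, B = 0.0001945, so A is larger in magnitude.
Final answer: A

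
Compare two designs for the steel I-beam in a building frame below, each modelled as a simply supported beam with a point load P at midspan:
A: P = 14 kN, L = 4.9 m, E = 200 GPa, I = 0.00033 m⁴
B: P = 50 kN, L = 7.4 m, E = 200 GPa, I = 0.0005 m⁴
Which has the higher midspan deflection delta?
Model: a simply supported beam with a point load P at midspan, so delta = (P·L^3) / (48·E·I) (SI units).
  A: delta = (14000 × 4.9^3) / (48 × (2 × 10¹¹) × 0.00033) = 0.0005199 m = 0.5199 mm
  B: delta = (50000 × 7.4^3) / (48 × (2 × 10¹¹) × 0.0005) = 0.004221 m = 4.221 mm
4.221 mm > 0.5199 mm, so B is larger.
Final answer: B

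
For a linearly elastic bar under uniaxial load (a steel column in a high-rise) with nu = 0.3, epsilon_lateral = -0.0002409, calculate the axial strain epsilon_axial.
Model: a linearly elastic bar under uniaxial load, so epsilon_lateral = -nu·epsilon_axial.
Solve for epsilon_axial: epsilon_axial = -epsilon_lateral / nu.
Substitute:
  epsilon_axial = -(-0.0002409) / 0.3
  epsilon_axial = 0.000803
Final answer: epsilon_axial = 0.000803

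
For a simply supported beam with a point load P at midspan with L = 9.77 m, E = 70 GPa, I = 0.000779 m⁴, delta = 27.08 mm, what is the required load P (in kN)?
Model: a simply supported beam with a point load P at midspan, so delta = (P·L^3) / (48·E·I).
Solve for P: P = (48·delta·E·I) / L^3.
Convert to SI units:
  E = 70 GPa = 7 × 10¹⁰ Pa
  delta = 27.08 mm = 0.02708 m
Substitute:
  P = (48 × 0.02708 × (7 × 10¹⁰) × 0.000779) / 9.77^3
  P = 76000 N
Convert: P = 76000 N = 76 kN
Final answer: P = 76 kN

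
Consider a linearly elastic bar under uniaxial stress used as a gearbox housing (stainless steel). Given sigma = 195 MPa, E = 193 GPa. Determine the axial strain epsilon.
Model: a linearly elastic bar under uniaxial stress, so epsilon = sigma / E.
Convert to SI units:
  sigma = 195 MPa = 1.95 × 10⁸ Pa
  E = 193 GPa = 1.93 × 10¹¹ Pa
Substitute:
  epsilon = (1.95 × 10⁸) / (1.93 × 10¹¹)
  epsilon = 0.00101
Final answer: epsilon = 0.00101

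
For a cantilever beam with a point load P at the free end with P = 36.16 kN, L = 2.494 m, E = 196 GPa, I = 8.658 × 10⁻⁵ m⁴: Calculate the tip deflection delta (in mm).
Model: a cantilever beam with a point load P at the free end, so delta = (P·L^3) / (3·E·I).
Convert to SI units:
  P = 36.16 kN = 36160 N
  E = 196 GPa = 1.96 × 10¹¹ Pa
Substitute:
  delta = (36160 × 2.494^3) / (3 × (1.96 × 10¹¹) × (8.658 × 10⁻⁵))
  delta = 0.01102 m
Convert: delta = 0.01102 m = 11.02 mm
Final answer: delta = 11.02 mm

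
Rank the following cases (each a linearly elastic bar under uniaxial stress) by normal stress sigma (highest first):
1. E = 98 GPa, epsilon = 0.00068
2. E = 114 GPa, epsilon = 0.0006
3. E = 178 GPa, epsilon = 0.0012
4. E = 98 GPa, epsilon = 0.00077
Model: a linearly elastic bar under uniaxial stress, so sigma = E·epsilon (SI units).
  Case 1: sigma = (9.8 × 10¹⁰) × 0.00068 = 6.664 × 10⁷ Pa = 66.64 MPa
  Case 2: sigma = (1.14 × 10¹¹) × 0.0006 = 6.84 × 10⁷ Pa = 68.4 MPa
  Case 3: sigma = (1.78 × 10¹¹) × 0.0012 = 2.136 × 10⁸ Pa = 213.6 MPa
  Case 4: sigma = (9.8 × 10¹⁰) × 0.00077 = 7.546 × 10⁷ Pa = 75.46 MPa
Ordering: 213.6 MPa (case 3) > 75.46 MPa (case 4) > 68.4 MPa (case 2) > 66.64 MPa (case 1)
Final answer: 3, 4, 2, 1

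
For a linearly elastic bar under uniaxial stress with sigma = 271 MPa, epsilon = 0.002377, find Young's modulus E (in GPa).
Model: a linearly elastic bar under uniaxial stress, so epsilon = sigma / E.
Solve for E: E = sigma / epsilon.
Convert to SI units:
  sigma = 271 MPa = 2.71 × 10⁸ Pa
Substitute:
  E = (2.71 × 10⁸) / 0.002377
  E = 1.14 × 10¹¹ Pa
Convert: E = 1.14 × 10¹¹ Pa = 114 GPa
Final answer: E = 114 GPa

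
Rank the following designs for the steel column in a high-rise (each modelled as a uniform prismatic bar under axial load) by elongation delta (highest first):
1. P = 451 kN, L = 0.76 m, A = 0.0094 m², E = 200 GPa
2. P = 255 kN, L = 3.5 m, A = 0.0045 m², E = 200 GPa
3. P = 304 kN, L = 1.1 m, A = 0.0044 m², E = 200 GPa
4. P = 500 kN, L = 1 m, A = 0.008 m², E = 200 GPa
Model: a uniform prismatic bar under axial load, so delta = (P·L) / (A·E) (SI units).
  Case 1: delta = (451000 × 0.76) / (0.0094 × (2 × 10¹¹)) = 0.0001823 m = 0.1823 mm
  Case 2: delta = (255000 × 3.5) / (0.0045 × (2 × 10¹¹)) = 0.0009917 m = 0.9917 mm
  Case 3: delta = (304000 × 1.1) / (0.0044 × (2 × 10¹¹)) = 0.00038 m = 0.38 mm
  Case 4: delta = (500000 × 1) / (0.008 × (2 × 10¹¹)) = 0.0003125 m = 0.3125 mm
Ordering: 0.9917 mm (case 2) > 0.38 mm (case 3) > 0.3125 mm (case 4) > 0.1823 mm (case 1)
Final answer: 2, 3, 4, 1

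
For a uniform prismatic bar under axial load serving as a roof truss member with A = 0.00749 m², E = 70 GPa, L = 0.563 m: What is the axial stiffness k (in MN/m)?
Model: a uniform prismatic bar under axial load, so k = (A·E) / L.
Convert to SI units:
  E = 70 GPa = 7 × 10¹⁰ Pa
Substitute:
  k = (0.00749 × (7 × 10¹⁰)) / 0.563
  k = 9.313 × 10⁸ N/m
Convert: k = 9.313 × 10⁸ N/m = 931.3 MN/m
Final answer: k = 931.3 MN/m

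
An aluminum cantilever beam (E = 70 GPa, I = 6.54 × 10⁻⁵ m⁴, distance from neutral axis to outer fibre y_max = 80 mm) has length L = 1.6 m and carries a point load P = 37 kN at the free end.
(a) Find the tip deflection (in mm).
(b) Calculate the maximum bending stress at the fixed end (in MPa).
(a) Tip deflection of a cantilever with an end point load: δ = P·L^3 / (3·E·I). Convert P = 37 kN = 37000 N, E = 70 GPa = 7 × 10¹⁰ Pa.
  δ = (37000 × 1.6^3) / (3 × (7 × 10¹⁰) × (6.54 × 10⁻⁵)) = 0.01103 m = 11.03 mm
(b) Maximum bending moment at the fixed end: M = P·L = 37000 × 1.6 = 59200 N·m. Convert y_max = 80 mm = 0.08 m.
  σ = M·y_max / I = (59200 × 0.08) / (6.54 × 10⁻⁵) = 7.242 × 10⁷ Pa = 72.42 MPa
Final answer: (a) δ = 11.03 mm, (b) σ = 72.42 MPa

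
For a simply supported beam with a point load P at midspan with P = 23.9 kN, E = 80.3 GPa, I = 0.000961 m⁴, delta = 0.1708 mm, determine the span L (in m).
Model: a simply supported beam with a point load P at midspan, so delta = (P·L^3) / (48·E·I).
Solve for L: L = ((48·delta·E·I) / P)^(1/3).
Convert to SI units:
  P = 23.9 kN = 23900 N
  E = 80.3 GPa = 8.03 × 10¹⁰ Pa
  delta = 0.1708 mm = 0.0001708 m
Substitute:
  L = ((48 × 0.0001708 × (8.03 × 10¹⁰) × 0.000961) / 23900)^(1/3)
  L = 2.98 m
Final answer: L = 2.98 m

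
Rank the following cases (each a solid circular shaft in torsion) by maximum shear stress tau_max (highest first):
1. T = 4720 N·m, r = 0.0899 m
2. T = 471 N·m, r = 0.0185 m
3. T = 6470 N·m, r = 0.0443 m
Model: a solid circular shaft in torsion, so tau_max = (2·T) / (π·r^3) (SI units).
  Case 1: tau_max = (2 × 4720) / (π × 0.0899^3) = 4.136 × 10⁶ Pa = 4.136 MPa
  Case 2: tau_max = (2 × 471) / (π × 0.0185^3) = 4.736 × 10⁷ Pa = 47.36 MPa
  Case 3: tau_max = (2 × 6470) / (π × 0.0443^3) = 4.738 × 10⁷ Pa = 47.38 MPa
Ordering: 47.38 MPa (case 3) > 47.36 MPa (case 2) > 4.136 MPa (case 1)
Final answer: 3, 2, 1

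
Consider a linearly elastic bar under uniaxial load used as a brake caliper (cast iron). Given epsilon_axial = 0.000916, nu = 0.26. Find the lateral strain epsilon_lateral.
Model: a linearly elastic bar under uniaxial load, so epsilon_lateral = -nu·epsilon_axial.
Substitute:
  epsilon_lateral = -(0.26 × 0.000916)
  epsilon_lateral = -0.0002382
Final answer: epsilon_lateral = -0.0002382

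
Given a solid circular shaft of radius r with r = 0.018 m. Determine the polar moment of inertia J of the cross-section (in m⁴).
Model: a solid circular shaft of radius r, so J = (π·r^4) / 2.
Substitute:
  J = (π × 0.018^4) / 2
  J = 1.649 × 10⁻⁷ m⁴
Final answer: J = 1.649 × 10⁻⁷ m⁴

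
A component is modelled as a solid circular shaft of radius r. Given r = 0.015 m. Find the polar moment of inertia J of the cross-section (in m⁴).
Model: a solid circular shaft of radius r, so J = (π·r^4) / 2.
Substitute:
  J = (π × 0.015^4) / 2
  J = 7.952 × 10⁻⁸ m⁴
Final answer: J = 7.952 × 10⁻⁸ m⁴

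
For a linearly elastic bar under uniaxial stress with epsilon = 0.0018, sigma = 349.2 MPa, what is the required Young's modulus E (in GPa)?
Model: a linearly elastic bar under uniaxial stress, so sigma = E·epsilon.
Solve for E: E = sigma / epsilon.
Convert to SI units:
  sigma = 349.2 MPa = 3.492 × 10⁸ Pa
Substitute:
  E = (3.492 × 10⁸) / 0.0018
  E = 1.94 × 10¹¹ Pa
Convert: E = 1.94 × 10¹¹ Pa = 194 GPa
Final answer: E = 194 GPa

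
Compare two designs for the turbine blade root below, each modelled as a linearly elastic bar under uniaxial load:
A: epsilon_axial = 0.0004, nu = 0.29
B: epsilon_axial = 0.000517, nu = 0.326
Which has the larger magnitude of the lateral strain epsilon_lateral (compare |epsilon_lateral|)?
Model: a linearly elastic bar under uniaxial load, so epsilon_lateral = -nu·epsilon_axial (SI units).
  A: epsilon_lateral = -(0.29 × 0.0004) = -0.000116
  B: epsilon_lateral = -(0.326 × 0.000517) = -0.0001685
|epsilon_lateral|: A = 0.000116, B = 0.0001685, so B is larger in magnitude.
Final answer: B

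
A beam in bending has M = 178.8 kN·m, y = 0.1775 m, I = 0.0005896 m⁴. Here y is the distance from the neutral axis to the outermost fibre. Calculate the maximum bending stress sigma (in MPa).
Model: a beam in bending, so sigma = (M·y) / I.
Convert to SI units:
  M = 178.8 kN·m = 178800 N·m
Substitute:
  sigma = (178800 × 0.1775) / 0.0005896
  sigma = 5.383 × 10⁷ Pa
Convert: sigma = 5.383 × 10⁷ Pa = 53.83 MPa
Final answer: sigma = 53.83 MPa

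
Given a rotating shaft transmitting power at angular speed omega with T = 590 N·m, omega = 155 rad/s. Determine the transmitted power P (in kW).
Model: a rotating shaft transmitting power at angular speed omega, so P = T·omega.
Substitute:
  P = 590 × 155
  P = 91450 W
Convert: P = 91450 W = 91.45 kW
Final answer: P = 91.45 kW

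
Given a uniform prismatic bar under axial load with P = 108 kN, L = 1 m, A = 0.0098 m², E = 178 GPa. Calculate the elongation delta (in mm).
Model: a uniform prismatic bar under axial load, so delta = (P·L) / (A·E).
Convert to SI units:
  P = 108 kN = 108000 N
  E = 178 GPa = 1.78 × 10¹¹ Pa
Substitute:
  delta = (108000 × 1) / (0.0098 × (1.78 × 10¹¹))
  delta = 6.191 × 10⁻⁵ m
Convert: delta = 6.191 × 10⁻⁵ m = 0.06191 mm
Final answer: delta = 0.06191 mm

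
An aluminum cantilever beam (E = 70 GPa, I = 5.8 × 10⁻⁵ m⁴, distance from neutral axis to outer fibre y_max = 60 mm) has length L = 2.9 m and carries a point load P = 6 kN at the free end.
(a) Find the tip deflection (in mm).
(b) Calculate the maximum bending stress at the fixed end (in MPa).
(a) Tip deflection of a cantilever with an end point load: δ = P·L^3 / (3·E·I). Convert P = 6 kN = 6000 N, E = 70 GPa = 7 × 10¹⁰ Pa.
  δ = (6000 × 2.9^3) / (3 × (7 × 10¹⁰) × (5.8 × 10⁻⁵)) = 0.01201 m = 12.01 mm
(b) Maximum bending moment at the fixed end: M = P·L = 6000 × 2.9 = 17400 N·m. Convert y_max = 60 mm = 0.06 m.
  σ = M·y_max / I = (17400 × 0.06) / (5.8 × 10⁻⁵) = 1.8 × 10⁷ Pa = 18 MPa
Final answer: (a) δ = 12.01 mm, (b) σ = 18 MPa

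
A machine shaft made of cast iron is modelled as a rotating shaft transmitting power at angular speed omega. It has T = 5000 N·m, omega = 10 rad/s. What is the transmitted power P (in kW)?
Model: a rotating shaft transmitting power at angular speed omega, so P = T·omega.
Substitute:
  P = 5000 × 10
  P = 50000 W
Convert: P = 50000 W = 50 kW
Final answer: P = 50 kW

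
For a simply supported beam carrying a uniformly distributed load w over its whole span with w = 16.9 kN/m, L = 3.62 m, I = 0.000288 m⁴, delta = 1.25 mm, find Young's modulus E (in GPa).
Model: a simply supported beam carrying a uniformly distributed load w over its whole span, so delta = (5·w·L^4) / (384·E·I).
Solve for E: E = (5·w·L^4) / (384·delta·I).
Convert to SI units:
  w = 16.9 kN/m = 16900 N/m
  delta = 1.25 mm = 0.00125 m
Substitute:
  E = (5 × 16900 × 3.62^4) / (384 × 0.00125 × 0.000288)
  E = 1.05 × 10¹¹ Pa
Convert: E = 1.05 × 10¹¹ Pa = 105 GPa
Final answer: E = 105 GPa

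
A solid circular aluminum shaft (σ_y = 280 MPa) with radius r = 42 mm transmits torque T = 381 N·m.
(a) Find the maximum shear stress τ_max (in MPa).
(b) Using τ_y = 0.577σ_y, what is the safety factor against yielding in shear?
(a) For a solid circular shaft, τ_max = T·r/J with J = π·r^4/2, i.e. τ_max = 2·T / (π·r^3). Convert r = 42 mm = 0.042 m.
  τ_max = (2 × 381) / (π × 0.042^3) = 3.274 × 10⁶ Pa = 3.274 MPa
(b) τ_y = 0.577 × 280 = 161.56 MPa
  SF = τ_y/τ_max = 161.56 / 3.274 = 49.35
Final answer: (a) τ_max = 3.274 MPa, (b) SF = 49.35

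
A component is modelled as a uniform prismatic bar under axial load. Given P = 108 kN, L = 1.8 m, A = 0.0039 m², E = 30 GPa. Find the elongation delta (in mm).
Model: a uniform prismatic bar under axial load, so delta = (P·L) / (A·E).
Convert to SI units:
  P = 108 kN = 108000 N
  E = 30 GPa = 3 × 10¹⁰ Pa
Substitute:
  delta = (108000 × 1.8) / (0.0039 × (3 × 10¹⁰))
  delta = 0.001662 m
Convert: delta = 0.001662 m = 1.662 mm
Final answer: delta = 1.662 mm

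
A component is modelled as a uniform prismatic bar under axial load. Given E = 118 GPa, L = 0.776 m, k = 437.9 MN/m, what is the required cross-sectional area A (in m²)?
Model: a uniform prismatic bar under axial load, so k = (A·E) / L.
Solve for A: A = (k·L) / E.
Convert to SI units:
  E = 118 GPa = 1.18 × 10¹¹ Pa
  k = 437.9 MN/m = 4.379 × 10⁸ N/m
Substitute:
  A = ((4.379 × 10⁸) × 0.776) / (1.18 × 10¹¹)
  A = 0.00288 m²
Final answer: A = 0.00288 m²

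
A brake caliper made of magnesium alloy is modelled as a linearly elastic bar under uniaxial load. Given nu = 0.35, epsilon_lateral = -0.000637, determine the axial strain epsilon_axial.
Model: a linearly elastic bar under uniaxial load, so epsilon_lateral = -nu·epsilon_axial.
Solve for epsilon_axial: epsilon_axial = -epsilon_lateral / nu.
Substitute:
  epsilon_axial = -(-0.000637) / 0.35
  epsilon_axial = 0.00182
Final answer: epsilon_axial = 0.00182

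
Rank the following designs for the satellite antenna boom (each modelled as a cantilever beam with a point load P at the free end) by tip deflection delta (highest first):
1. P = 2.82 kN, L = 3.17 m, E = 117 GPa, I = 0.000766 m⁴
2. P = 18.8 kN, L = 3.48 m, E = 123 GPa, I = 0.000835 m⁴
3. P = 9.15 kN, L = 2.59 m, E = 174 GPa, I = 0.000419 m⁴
Model: a cantilever beam with a point load P at the free end, so delta = (P·L^3) / (3·E·I) (SI units).
  Case 1: delta = (2820 × 3.17^3) / (3 × (1.17 × 10¹¹) × 0.000766) = 0.0003341 m = 0.3341 mm
  Case 2: delta = (18800 × 3.48^3) / (3 × (1.23 × 10¹¹) × 0.000835) = 0.002571 m = 2.571 mm
  Case 3: delta = (9150 × 2.59^3) / (3 × (1.74 × 10¹¹) × 0.000419) = 0.0007268 m = 0.7268 mm
Ordering: 2.571 mm (case 2) > 0.7268 mm (case 3) > 0.3341 mm (case 1)
Final answer: 2, 3, 1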